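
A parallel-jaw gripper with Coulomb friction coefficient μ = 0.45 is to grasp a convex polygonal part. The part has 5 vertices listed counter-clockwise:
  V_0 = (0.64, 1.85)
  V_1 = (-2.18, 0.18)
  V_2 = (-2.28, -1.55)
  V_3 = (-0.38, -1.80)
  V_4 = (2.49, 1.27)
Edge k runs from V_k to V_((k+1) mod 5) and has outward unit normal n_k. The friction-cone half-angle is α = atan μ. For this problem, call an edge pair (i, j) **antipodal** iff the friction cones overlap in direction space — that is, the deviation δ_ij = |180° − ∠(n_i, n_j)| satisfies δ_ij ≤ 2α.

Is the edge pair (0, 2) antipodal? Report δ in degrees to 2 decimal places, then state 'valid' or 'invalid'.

α = atan 0.45 = 24.23°;  2α = 48.46°
edge 0: e_0 = (-2.82, -1.67);  n_0 = (-0.5096, +0.8604)
edge 2: e_2 = (+1.90, -0.25);  n_2 = (-0.1305, -0.9915)
∠(n_0, n_2) = 141.87°
δ = |180° − 141.87°| = 38.13°
38.13° ≤ 2α = 48.46°  →  valid

δ = 38.13°, valid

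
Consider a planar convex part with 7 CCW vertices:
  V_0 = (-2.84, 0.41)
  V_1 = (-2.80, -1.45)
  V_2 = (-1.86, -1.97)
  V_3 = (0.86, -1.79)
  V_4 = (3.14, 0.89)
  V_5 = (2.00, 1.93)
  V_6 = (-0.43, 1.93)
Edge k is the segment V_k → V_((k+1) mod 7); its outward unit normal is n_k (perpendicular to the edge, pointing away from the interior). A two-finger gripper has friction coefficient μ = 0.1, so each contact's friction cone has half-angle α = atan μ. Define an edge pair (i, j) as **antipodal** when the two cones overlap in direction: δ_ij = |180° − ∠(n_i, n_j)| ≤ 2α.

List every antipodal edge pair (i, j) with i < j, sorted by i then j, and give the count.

count = 1; pairs: (2,5)

α = atan 0.1 = 5.71°;  2α = 11.42°
n_0 = (-0.9998, -0.0215)
n_1 = (-0.4841, -0.8750)
n_2 = (+0.0660, -0.9978)
n_3 = (+0.7617, -0.6480)
n_4 = (+0.6740, +0.7388)
n_5 = (+0.0000, +1.0000)
n_6 = (-0.5335, +0.8458)
  (0,1): δ = 120.18°  ·
  (0,2): δ = 87.45°  ·
  (0,3): δ = 41.62°  ·
  (0,4): δ = 46.39°  ·
  (0,5): δ = 88.77°  ·
  (0,6): δ = 121.01°  ·
  (1,2): δ = 147.26°  ·
  (1,3): δ = 101.44°  ·
  (1,4): δ = 13.42°  ·
  (1,5): δ = 28.95°  ·
  (1,6): δ = 61.19°  ·
  (2,3): δ = 134.18°  ·
  (2,4): δ = 46.16°  ·
  (2,5): δ = 3.79°  ✓
  (2,6): δ = 28.45°  ·
  (3,4): δ = 91.98°  ·
  (3,5): δ = 49.61°  ·
  (3,6): δ = 17.37°  ·
  (4,5): δ = 137.63°  ·
  (4,6): δ = 105.39°  ·
  (5,6): δ = 147.76°  ·
antipodal pairs: 1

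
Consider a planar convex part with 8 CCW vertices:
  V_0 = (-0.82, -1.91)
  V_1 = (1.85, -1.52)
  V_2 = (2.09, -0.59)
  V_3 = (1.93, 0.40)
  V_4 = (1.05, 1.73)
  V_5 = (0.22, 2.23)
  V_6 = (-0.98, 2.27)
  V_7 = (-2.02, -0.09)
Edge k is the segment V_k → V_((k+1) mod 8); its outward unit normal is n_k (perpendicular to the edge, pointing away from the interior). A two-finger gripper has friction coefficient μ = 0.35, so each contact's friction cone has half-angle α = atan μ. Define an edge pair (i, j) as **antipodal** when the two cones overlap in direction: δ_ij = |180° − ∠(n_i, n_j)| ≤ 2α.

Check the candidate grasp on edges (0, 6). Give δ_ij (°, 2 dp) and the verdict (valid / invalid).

α = atan 0.35 = 19.29°;  2α = 38.58°
edge 0: e_0 = (+2.67, +0.39);  n_0 = (+0.1445, -0.9895)
edge 6: e_6 = (-1.04, -2.36);  n_6 = (-0.9151, +0.4033)
∠(n_0, n_6) = 122.09°
δ = |180° − 122.09°| = 57.91°
57.91° > 2α = 38.58°  →  invalid

δ = 57.91°, invalid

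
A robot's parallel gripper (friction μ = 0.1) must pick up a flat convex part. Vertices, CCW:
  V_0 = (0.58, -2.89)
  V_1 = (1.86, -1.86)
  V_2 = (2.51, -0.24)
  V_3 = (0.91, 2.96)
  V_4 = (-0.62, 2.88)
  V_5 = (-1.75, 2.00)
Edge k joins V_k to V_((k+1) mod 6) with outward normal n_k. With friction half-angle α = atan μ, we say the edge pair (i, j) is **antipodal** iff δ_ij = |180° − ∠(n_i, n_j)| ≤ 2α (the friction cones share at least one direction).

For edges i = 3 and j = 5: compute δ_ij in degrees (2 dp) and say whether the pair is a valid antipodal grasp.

δ = 67.52°, invalid

α = atan 0.1 = 5.71°;  2α = 11.42°
edge 3: e_3 = (-1.53, -0.08);  n_3 = (-0.0522, +0.9986)
edge 5: e_5 = (+2.33, -4.89);  n_5 = (-0.9028, -0.4301)
∠(n_3, n_5) = 112.48°
δ = |180° − 112.48°| = 67.52°
67.52° > 2α = 11.42°  →  invalid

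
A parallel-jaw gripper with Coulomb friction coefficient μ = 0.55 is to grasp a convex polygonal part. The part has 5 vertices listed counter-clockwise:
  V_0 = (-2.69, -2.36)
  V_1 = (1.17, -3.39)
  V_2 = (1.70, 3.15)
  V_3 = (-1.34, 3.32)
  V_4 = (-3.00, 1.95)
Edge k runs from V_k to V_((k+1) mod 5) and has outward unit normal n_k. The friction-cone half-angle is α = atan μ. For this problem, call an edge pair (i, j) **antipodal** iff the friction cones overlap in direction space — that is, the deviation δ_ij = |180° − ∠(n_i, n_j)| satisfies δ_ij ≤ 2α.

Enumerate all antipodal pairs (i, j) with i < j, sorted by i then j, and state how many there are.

count = 4; pairs: (0,2), (0,3), (1,3), (1,4)

α = atan 0.55 = 28.81°;  2α = 57.62°
n_0 = (-0.2578, -0.9662)
n_1 = (+0.9967, -0.0808)
n_2 = (+0.0558, +0.9984)
n_3 = (-0.6365, +0.7713)
n_4 = (-0.9974, -0.0717)
  (0,1): δ = 79.69°  ·
  (0,2): δ = 11.74°  ✓
  (0,3): δ = 54.47°  ✓
  (0,4): δ = 109.05°  ·
  (1,2): δ = 88.57°  ·
  (1,3): δ = 45.83°  ✓
  (1,4): δ = 8.75°  ✓
  (2,3): δ = 137.27°  ·
  (2,4): δ = 82.69°  ·
  (3,4): δ = 125.42°  ·
antipodal pairs: 4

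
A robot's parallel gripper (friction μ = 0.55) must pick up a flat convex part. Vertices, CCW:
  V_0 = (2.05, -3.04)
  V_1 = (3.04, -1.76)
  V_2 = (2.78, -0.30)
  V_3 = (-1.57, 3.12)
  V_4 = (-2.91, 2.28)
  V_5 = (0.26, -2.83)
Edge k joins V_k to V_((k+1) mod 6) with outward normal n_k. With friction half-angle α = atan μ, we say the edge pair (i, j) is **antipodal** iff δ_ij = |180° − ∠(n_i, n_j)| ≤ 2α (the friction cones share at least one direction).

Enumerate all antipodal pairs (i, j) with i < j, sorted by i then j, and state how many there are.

count = 5; pairs: (0,3), (1,4), (2,4), (2,5), (3,5)

α = atan 0.55 = 28.81°;  2α = 57.62°
n_0 = (+0.7910, -0.6118)
n_1 = (+0.9845, +0.1753)
n_2 = (+0.6181, +0.7861)
n_3 = (-0.5311, +0.8473)
n_4 = (-0.8498, -0.5272)
n_5 = (-0.1165, -0.9932)
  (0,1): δ = 132.18°  ·
  (0,2): δ = 90.45°  ·
  (0,3): δ = 20.20°  ✓
  (0,4): δ = 69.53°  ·
  (0,5): δ = 121.03°  ·
  (1,2): δ = 138.27°  ·
  (1,3): δ = 68.02°  ·
  (1,4): δ = 21.72°  ✓
  (1,5): δ = 73.21°  ·
  (2,3): δ = 109.74°  ·
  (2,4): δ = 20.01°  ✓
  (2,5): δ = 31.48°  ✓
  (3,4): δ = 90.27°  ·
  (3,5): δ = 38.77°  ✓
  (4,5): δ = 128.50°  ·
antipodal pairs: 5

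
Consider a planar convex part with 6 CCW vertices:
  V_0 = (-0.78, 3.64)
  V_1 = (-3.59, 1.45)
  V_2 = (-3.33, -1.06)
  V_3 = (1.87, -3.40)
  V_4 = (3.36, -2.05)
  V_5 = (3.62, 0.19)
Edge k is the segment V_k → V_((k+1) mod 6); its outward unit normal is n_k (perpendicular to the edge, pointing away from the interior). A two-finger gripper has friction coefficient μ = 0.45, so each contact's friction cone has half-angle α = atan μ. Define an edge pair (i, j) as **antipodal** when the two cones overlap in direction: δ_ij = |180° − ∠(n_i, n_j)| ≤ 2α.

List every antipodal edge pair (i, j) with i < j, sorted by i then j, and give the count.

count = 5; pairs: (0,3), (0,4), (1,4), (1,5), (2,5)

α = atan 0.45 = 24.23°;  2α = 48.46°
n_0 = (-0.6147, +0.7887)
n_1 = (-0.9947, -0.1030)
n_2 = (-0.4104, -0.9119)
n_3 = (+0.6714, -0.7411)
n_4 = (+0.9933, -0.1153)
n_5 = (+0.6170, +0.7869)
  (0,1): δ = 122.02°  ·
  (0,2): δ = 62.16°  ·
  (0,3): δ = 4.25°  ✓
  (0,4): δ = 45.45°  ✓
  (0,5): δ = 103.97°  ·
  (1,2): δ = 120.14°  ·
  (1,3): δ = 53.74°  ·
  (1,4): δ = 12.53°  ✓
  (1,5): δ = 45.99°  ✓
  (2,3): δ = 113.59°  ·
  (2,4): δ = 72.39°  ·
  (2,5): δ = 13.87°  ✓
  (3,4): δ = 138.80°  ·
  (3,5): δ = 80.28°  ·
  (4,5): δ = 121.48°  ·
antipodal pairs: 5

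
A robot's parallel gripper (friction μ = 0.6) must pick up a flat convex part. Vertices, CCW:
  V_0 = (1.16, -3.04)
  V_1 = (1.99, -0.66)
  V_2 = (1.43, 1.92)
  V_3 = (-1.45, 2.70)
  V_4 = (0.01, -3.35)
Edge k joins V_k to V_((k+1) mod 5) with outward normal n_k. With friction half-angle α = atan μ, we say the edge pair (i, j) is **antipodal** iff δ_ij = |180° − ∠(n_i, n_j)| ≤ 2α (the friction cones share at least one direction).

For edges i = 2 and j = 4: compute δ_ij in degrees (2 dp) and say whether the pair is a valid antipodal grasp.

α = atan 0.6 = 30.96°;  2α = 61.93°
edge 2: e_2 = (-2.88, +0.78);  n_2 = (+0.2614, +0.9652)
edge 4: e_4 = (+1.15, +0.31);  n_4 = (+0.2603, -0.9655)
∠(n_2, n_4) = 149.76°
δ = |180° − 149.76°| = 30.24°
30.24° ≤ 2α = 61.93°  →  valid

δ = 30.24°, valid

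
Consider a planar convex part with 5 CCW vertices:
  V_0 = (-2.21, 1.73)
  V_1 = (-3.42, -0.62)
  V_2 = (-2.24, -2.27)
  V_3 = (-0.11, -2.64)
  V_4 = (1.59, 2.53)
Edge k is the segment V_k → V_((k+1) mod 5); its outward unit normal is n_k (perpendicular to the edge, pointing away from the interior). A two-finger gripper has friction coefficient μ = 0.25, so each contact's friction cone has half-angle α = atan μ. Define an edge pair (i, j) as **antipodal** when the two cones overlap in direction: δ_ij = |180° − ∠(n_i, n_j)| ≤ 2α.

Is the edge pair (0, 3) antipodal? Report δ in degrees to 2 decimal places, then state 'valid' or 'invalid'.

α = atan 0.25 = 14.04°;  2α = 28.07°
edge 0: e_0 = (-1.21, -2.35);  n_0 = (-0.8891, +0.4578)
edge 3: e_3 = (+1.70, +5.17);  n_3 = (+0.9500, -0.3124)
∠(n_0, n_3) = 170.96°
δ = |180° − 170.96°| = 9.04°
9.04° ≤ 2α = 28.07°  →  valid

δ = 9.04°, valid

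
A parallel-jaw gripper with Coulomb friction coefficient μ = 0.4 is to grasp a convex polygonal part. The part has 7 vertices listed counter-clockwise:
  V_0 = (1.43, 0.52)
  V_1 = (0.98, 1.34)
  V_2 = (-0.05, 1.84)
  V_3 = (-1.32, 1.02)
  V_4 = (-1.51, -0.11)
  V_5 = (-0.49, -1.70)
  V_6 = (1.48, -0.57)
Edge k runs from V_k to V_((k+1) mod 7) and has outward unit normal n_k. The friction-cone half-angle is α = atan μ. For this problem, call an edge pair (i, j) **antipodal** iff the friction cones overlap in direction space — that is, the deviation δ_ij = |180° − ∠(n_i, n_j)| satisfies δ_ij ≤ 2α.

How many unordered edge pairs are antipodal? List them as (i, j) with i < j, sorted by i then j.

count = 6; pairs: (0,3), (0,4), (1,4), (2,5), (3,6), (4,6)

α = atan 0.4 = 21.80°;  2α = 43.60°
n_0 = (+0.8767, +0.4811)
n_1 = (+0.4367, +0.8996)
n_2 = (-0.5424, +0.8401)
n_3 = (-0.9862, +0.1658)
n_4 = (-0.8417, -0.5400)
n_5 = (+0.4976, -0.8674)
n_6 = (+0.9989, +0.0458)
  (0,1): δ = 144.65°  ·
  (0,2): δ = 85.91°  ·
  (0,3): δ = 38.30°  ✓
  (0,4): δ = 3.92°  ✓
  (0,5): δ = 91.08°  ·
  (0,6): δ = 153.87°  ·
  (1,2): δ = 121.26°  ·
  (1,3): δ = 73.65°  ·
  (1,4): δ = 31.43°  ✓
  (1,5): δ = 55.73°  ·
  (1,6): δ = 118.52°  ·
  (2,3): δ = 132.39°  ·
  (2,4): δ = 90.17°  ·
  (2,5): δ = 3.01°  ✓
  (2,6): δ = 59.78°  ·
  (3,4): δ = 137.77°  ·
  (3,5): δ = 50.62°  ·
  (3,6): δ = 12.17°  ✓
  (4,5): δ = 92.84°  ·
  (4,6): δ = 30.05°  ✓
  (5,6): δ = 117.21°  ·
antipodal pairs: 6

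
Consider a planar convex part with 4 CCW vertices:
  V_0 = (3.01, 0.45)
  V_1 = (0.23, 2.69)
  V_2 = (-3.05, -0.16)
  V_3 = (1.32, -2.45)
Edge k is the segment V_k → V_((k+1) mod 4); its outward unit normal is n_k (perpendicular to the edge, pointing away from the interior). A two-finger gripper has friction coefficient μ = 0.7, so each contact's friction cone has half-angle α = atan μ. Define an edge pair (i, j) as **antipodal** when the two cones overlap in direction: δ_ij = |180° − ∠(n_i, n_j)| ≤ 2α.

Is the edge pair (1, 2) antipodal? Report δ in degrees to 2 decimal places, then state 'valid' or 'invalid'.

α = atan 0.7 = 34.99°;  2α = 69.98°
edge 1: e_1 = (-3.28, -2.85);  n_1 = (-0.6559, +0.7549)
edge 2: e_2 = (+4.37, -2.29);  n_2 = (-0.4642, -0.8858)
∠(n_1, n_2) = 111.36°
δ = |180° − 111.36°| = 68.64°
68.64° ≤ 2α = 69.98°  →  valid

δ = 68.64°, valid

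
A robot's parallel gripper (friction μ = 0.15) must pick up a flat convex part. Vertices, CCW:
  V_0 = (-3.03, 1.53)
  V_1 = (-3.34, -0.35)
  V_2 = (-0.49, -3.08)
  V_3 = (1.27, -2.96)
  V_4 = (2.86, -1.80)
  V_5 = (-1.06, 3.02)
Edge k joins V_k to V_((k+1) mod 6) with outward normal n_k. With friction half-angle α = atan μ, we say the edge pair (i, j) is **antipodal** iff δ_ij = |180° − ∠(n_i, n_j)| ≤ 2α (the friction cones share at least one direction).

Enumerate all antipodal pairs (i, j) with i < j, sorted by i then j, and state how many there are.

count = 2; pairs: (1,4), (3,5)

α = atan 0.15 = 8.53°;  2α = 17.06°
n_0 = (-0.9867, +0.1627)
n_1 = (-0.6917, -0.7221)
n_2 = (+0.0680, -0.9977)
n_3 = (+0.5894, -0.8079)
n_4 = (+0.7758, +0.6310)
n_5 = (-0.6032, +0.7976)
  (0,1): δ = 124.40°  ·
  (0,2): δ = 76.74°  ·
  (0,3): δ = 44.52°  ·
  (0,4): δ = 48.48°  ·
  (0,5): δ = 136.47°  ·
  (1,2): δ = 132.33°  ·
  (1,3): δ = 100.12°  ·
  (1,4): δ = 7.11°  ✓
  (1,5): δ = 80.87°  ·
  (2,3): δ = 147.79°  ·
  (2,4): δ = 54.78°  ·
  (2,5): δ = 33.20°  ·
  (3,4): δ = 86.99°  ·
  (3,5): δ = 0.99°  ✓
  (4,5): δ = 92.02°  ·
antipodal pairs: 2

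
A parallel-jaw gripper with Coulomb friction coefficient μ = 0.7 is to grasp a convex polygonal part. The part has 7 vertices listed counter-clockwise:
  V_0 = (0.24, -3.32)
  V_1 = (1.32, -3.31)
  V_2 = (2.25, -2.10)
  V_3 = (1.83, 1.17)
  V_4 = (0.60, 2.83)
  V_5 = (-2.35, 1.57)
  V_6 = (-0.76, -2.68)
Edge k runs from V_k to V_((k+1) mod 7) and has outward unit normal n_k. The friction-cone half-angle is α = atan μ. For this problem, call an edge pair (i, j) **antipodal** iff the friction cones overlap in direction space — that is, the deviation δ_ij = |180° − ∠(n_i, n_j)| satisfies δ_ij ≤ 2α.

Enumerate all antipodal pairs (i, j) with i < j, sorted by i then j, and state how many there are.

α = atan 0.7 = 34.99°;  2α = 69.98°
n_0 = (+0.0093, -1.0000)
n_1 = (+0.7929, -0.6094)
n_2 = (+0.9919, +0.1274)
n_3 = (+0.8035, +0.5953)
n_4 = (-0.3928, +0.9196)
n_5 = (-0.9366, -0.3504)
n_6 = (-0.5391, -0.8423)
  (0,1): δ = 128.08°  ·
  (0,2): δ = 83.21°  ·
  (0,3): δ = 53.99°  ✓
  (0,4): δ = 22.60°  ✓
  (0,5): δ = 109.98°  ·
  (0,6): δ = 146.85°  ·
  (1,2): δ = 135.14°  ·
  (1,3): δ = 105.92°  ·
  (1,4): δ = 29.33°  ✓
  (1,5): δ = 58.06°  ✓
  (1,6): δ = 94.93°  ·
  (2,3): δ = 150.78°  ·
  (2,4): δ = 74.19°  ·
  (2,5): δ = 13.19°  ✓
  (2,6): δ = 50.06°  ✓
  (3,4): δ = 103.41°  ·
  (3,5): δ = 16.03°  ✓
  (3,6): δ = 20.84°  ✓
  (4,5): δ = 92.62°  ·
  (4,6): δ = 55.75°  ✓
  (5,6): δ = 143.13°  ·
antipodal pairs: 9

count = 9; pairs: (0,3), (0,4), (1,4), (1,5), (2,5), (2,6), (3,5), (3,6), (4,6)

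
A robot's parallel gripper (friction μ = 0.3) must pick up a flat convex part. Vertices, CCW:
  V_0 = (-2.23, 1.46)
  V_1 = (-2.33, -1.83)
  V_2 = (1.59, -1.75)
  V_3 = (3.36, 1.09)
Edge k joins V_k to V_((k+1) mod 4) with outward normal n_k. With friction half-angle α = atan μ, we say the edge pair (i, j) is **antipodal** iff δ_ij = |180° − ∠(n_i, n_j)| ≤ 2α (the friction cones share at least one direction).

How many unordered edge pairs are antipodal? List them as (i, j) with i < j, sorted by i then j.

count = 2; pairs: (0,2), (1,3)

α = atan 0.3 = 16.70°;  2α = 33.40°
n_0 = (-0.9995, +0.0304)
n_1 = (+0.0204, -0.9998)
n_2 = (+0.8487, -0.5289)
n_3 = (+0.0660, +0.9978)
  (0,1): δ = 87.09°  ·
  (0,2): δ = 30.19°  ✓
  (0,3): δ = 87.95°  ·
  (1,2): δ = 123.10°  ·
  (1,3): δ = 4.96°  ✓
  (2,3): δ = 61.85°  ·
antipodal pairs: 2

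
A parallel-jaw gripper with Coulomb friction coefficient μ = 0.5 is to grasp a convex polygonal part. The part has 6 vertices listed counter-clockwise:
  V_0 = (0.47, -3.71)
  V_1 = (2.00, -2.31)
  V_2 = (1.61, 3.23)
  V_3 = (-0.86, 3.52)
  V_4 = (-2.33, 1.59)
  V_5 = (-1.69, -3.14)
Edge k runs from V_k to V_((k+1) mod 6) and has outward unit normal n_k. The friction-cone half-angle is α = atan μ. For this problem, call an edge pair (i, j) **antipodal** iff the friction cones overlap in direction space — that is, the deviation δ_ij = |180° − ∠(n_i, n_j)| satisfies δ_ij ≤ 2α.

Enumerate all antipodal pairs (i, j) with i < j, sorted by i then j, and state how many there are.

α = atan 0.5 = 26.57°;  2α = 53.13°
n_0 = (+0.6751, -0.7378)
n_1 = (+0.9975, +0.0702)
n_2 = (+0.1166, +0.9932)
n_3 = (-0.7955, +0.6059)
n_4 = (-0.9910, -0.1341)
n_5 = (-0.2552, -0.9669)
  (0,1): δ = 128.43°  ·
  (0,2): δ = 49.16°  ✓
  (0,3): δ = 10.25°  ✓
  (0,4): δ = 55.25°  ·
  (0,5): δ = 122.76°  ·
  (1,2): δ = 100.72°  ·
  (1,3): δ = 41.32°  ✓
  (1,4): δ = 3.68°  ✓
  (1,5): δ = 71.19°  ·
  (2,3): δ = 120.60°  ·
  (2,4): δ = 75.60°  ·
  (2,5): δ = 8.09°  ✓
  (3,4): δ = 135.00°  ·
  (3,5): δ = 67.49°  ·
  (4,5): δ = 112.49°  ·
antipodal pairs: 5

count = 5; pairs: (0,2), (0,3), (1,3), (1,4), (2,5)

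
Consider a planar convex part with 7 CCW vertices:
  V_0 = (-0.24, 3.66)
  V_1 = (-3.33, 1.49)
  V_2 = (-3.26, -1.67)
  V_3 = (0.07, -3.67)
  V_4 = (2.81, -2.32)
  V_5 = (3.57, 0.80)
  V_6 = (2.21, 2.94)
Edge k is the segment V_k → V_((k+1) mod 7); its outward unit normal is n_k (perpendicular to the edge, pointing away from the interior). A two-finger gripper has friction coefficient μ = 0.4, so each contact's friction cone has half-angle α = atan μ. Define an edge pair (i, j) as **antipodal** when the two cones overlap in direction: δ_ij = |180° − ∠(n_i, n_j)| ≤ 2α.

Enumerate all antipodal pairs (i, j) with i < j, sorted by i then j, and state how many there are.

count = 7; pairs: (0,3), (0,4), (1,4), (1,5), (2,5), (2,6), (3,6)

α = atan 0.4 = 21.80°;  2α = 43.60°
n_0 = (-0.5747, +0.8184)
n_1 = (-0.9998, -0.0221)
n_2 = (-0.5149, -0.8573)
n_3 = (+0.4420, -0.8970)
n_4 = (+0.9716, -0.2367)
n_5 = (+0.8440, +0.5364)
n_6 = (+0.2820, +0.9594)
  (0,1): δ = 123.81°  ·
  (0,2): δ = 66.07°  ·
  (0,3): δ = 8.85°  ✓
  (0,4): δ = 41.23°  ✓
  (0,5): δ = 87.36°  ·
  (0,6): δ = 128.54°  ·
  (1,2): δ = 122.26°  ·
  (1,3): δ = 65.04°  ·
  (1,4): δ = 14.96°  ✓
  (1,5): δ = 31.17°  ✓
  (1,6): δ = 72.35°  ·
  (2,3): δ = 122.78°  ·
  (2,4): δ = 72.70°  ·
  (2,5): δ = 26.57°  ✓
  (2,6): δ = 14.61°  ✓
  (3,4): δ = 129.92°  ·
  (3,5): δ = 83.79°  ·
  (3,6): δ = 42.61°  ✓
  (4,5): δ = 133.87°  ·
  (4,6): δ = 92.69°  ·
  (5,6): δ = 138.81°  ·
antipodal pairs: 7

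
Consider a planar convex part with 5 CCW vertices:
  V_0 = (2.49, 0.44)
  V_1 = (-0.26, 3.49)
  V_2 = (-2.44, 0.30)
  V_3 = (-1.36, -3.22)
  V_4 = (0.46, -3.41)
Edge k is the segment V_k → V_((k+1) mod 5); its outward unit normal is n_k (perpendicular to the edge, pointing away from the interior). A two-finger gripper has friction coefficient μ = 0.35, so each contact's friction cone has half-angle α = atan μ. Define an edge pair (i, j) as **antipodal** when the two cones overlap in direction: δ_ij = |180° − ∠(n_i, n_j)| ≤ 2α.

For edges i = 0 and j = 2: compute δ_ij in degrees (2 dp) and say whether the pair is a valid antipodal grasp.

α = atan 0.35 = 19.29°;  2α = 38.58°
edge 0: e_0 = (-2.75, +3.05);  n_0 = (+0.7427, +0.6696)
edge 2: e_2 = (+1.08, -3.52);  n_2 = (-0.9560, -0.2933)
∠(n_0, n_2) = 155.02°
δ = |180° − 155.02°| = 24.98°
24.98° ≤ 2α = 38.58°  →  valid

δ = 24.98°, valid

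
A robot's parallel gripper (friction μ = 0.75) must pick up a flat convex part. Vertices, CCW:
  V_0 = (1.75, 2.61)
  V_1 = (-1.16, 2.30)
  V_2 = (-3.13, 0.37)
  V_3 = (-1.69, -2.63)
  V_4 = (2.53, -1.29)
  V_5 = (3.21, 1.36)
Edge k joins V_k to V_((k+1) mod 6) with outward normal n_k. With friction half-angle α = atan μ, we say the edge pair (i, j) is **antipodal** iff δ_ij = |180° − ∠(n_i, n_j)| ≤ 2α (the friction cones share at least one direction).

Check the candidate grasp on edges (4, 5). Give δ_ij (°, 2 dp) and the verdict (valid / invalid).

δ = 116.18°, invalid

α = atan 0.75 = 36.87°;  2α = 73.74°
edge 4: e_4 = (+0.68, +2.65);  n_4 = (+0.9686, -0.2486)
edge 5: e_5 = (-1.46, +1.25);  n_5 = (+0.6504, +0.7596)
∠(n_4, n_5) = 63.82°
δ = |180° − 63.82°| = 116.18°
116.18° > 2α = 73.74°  →  invalid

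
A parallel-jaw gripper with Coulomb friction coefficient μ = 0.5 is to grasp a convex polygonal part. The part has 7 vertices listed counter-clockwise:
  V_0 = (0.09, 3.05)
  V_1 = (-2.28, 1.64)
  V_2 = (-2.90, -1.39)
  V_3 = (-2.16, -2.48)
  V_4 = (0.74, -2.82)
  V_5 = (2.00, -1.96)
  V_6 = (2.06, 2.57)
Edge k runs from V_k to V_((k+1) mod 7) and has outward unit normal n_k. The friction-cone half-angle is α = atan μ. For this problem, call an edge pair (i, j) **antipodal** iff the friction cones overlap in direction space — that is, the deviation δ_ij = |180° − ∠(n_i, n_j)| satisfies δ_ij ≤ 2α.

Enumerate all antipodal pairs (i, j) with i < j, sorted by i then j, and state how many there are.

count = 8; pairs: (0,3), (0,4), (1,4), (1,5), (2,5), (2,6), (3,6), (4,6)

α = atan 0.5 = 26.57°;  2α = 53.13°
n_0 = (-0.5113, +0.8594)
n_1 = (-0.9797, +0.2005)
n_2 = (-0.8273, -0.5617)
n_3 = (-0.1164, -0.9932)
n_4 = (+0.5637, -0.8259)
n_5 = (+0.9999, -0.0132)
n_6 = (+0.2367, +0.9716)
  (0,1): δ = 132.31°  ·
  (0,2): δ = 86.58°  ·
  (0,3): δ = 37.44°  ✓
  (0,4): δ = 3.57°  ✓
  (0,5): δ = 58.49°  ·
  (0,6): δ = 135.56°  ·
  (1,2): δ = 134.26°  ·
  (1,3): δ = 85.12°  ·
  (1,4): δ = 44.12°  ✓
  (1,5): δ = 10.81°  ✓
  (1,6): δ = 87.87°  ·
  (2,3): δ = 130.86°  ·
  (2,4): δ = 89.86°  ·
  (2,5): δ = 34.93°  ✓
  (2,6): δ = 42.13°  ✓
  (3,4): δ = 139.00°  ·
  (3,5): δ = 84.07°  ·
  (3,6): δ = 7.01°  ✓
  (4,5): δ = 125.07°  ·
  (4,6): δ = 48.01°  ✓
  (5,6): δ = 102.93°  ·
antipodal pairs: 8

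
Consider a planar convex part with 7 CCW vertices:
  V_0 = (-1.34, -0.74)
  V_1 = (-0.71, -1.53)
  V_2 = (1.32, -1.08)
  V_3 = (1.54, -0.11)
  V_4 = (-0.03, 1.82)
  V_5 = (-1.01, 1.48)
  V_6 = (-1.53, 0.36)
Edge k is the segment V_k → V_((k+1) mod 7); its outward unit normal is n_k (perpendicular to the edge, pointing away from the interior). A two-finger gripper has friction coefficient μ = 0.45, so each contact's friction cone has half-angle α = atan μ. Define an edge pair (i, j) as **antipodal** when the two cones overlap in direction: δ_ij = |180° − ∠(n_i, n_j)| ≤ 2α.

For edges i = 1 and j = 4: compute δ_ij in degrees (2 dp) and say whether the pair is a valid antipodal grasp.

α = atan 0.45 = 24.23°;  2α = 48.46°
edge 1: e_1 = (+2.03, +0.45);  n_1 = (+0.2164, -0.9763)
edge 4: e_4 = (-0.98, -0.34);  n_4 = (-0.3278, +0.9448)
∠(n_1, n_4) = 173.37°
δ = |180° − 173.37°| = 6.63°
6.63° ≤ 2α = 48.46°  →  valid

δ = 6.63°, valid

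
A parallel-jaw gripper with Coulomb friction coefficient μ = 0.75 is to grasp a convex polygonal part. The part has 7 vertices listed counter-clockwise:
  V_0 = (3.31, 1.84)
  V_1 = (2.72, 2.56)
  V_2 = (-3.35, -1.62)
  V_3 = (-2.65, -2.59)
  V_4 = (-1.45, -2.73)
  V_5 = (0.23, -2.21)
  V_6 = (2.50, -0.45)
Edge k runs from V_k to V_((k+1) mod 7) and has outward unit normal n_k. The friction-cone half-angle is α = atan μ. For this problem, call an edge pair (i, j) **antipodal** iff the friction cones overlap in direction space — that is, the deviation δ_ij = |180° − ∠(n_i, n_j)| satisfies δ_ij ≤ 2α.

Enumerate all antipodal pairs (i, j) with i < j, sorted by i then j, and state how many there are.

count = 8; pairs: (0,2), (0,3), (0,4), (1,3), (1,4), (1,5), (1,6), (2,6)

α = atan 0.75 = 36.87°;  2α = 73.74°
n_0 = (+0.7735, +0.6338)
n_1 = (-0.5672, +0.8236)
n_2 = (-0.8109, -0.5852)
n_3 = (-0.1159, -0.9933)
n_4 = (+0.2957, -0.9553)
n_5 = (+0.6127, -0.7903)
n_6 = (+0.9428, -0.3335)
  (0,1): δ = 94.78°  ·
  (0,2): δ = 3.52°  ✓
  (0,3): δ = 44.01°  ✓
  (0,4): δ = 67.87°  ✓
  (0,5): δ = 88.45°  ·
  (0,6): δ = 121.19°  ·
  (1,2): δ = 88.74°  ·
  (1,3): δ = 41.21°  ✓
  (1,4): δ = 17.35°  ✓
  (1,5): δ = 3.23°  ✓
  (1,6): δ = 35.97°  ✓
  (2,3): δ = 132.47°  ·
  (2,4): δ = 108.62°  ·
  (2,5): δ = 88.03°  ·
  (2,6): δ = 55.30°  ✓
  (3,4): δ = 156.15°  ·
  (3,5): δ = 135.56°  ·
  (3,6): δ = 102.82°  ·
  (4,5): δ = 159.41°  ·
  (4,6): δ = 126.68°  ·
  (5,6): δ = 147.27°  ·
antipodal pairs: 8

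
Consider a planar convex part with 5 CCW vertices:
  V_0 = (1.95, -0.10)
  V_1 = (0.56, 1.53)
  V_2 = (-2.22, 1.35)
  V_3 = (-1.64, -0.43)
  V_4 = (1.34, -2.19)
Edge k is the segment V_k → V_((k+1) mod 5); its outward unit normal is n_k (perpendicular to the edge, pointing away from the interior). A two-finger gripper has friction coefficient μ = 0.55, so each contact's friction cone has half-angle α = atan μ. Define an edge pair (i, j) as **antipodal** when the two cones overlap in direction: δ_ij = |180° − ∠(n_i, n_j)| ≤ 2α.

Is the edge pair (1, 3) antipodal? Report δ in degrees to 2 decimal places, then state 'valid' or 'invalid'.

δ = 34.27°, valid

α = atan 0.55 = 28.81°;  2α = 57.62°
edge 1: e_1 = (-2.78, -0.18);  n_1 = (-0.0646, +0.9979)
edge 3: e_3 = (+2.98, -1.76);  n_3 = (-0.5085, -0.8610)
∠(n_1, n_3) = 145.73°
δ = |180° − 145.73°| = 34.27°
34.27° ≤ 2α = 57.62°  →  valid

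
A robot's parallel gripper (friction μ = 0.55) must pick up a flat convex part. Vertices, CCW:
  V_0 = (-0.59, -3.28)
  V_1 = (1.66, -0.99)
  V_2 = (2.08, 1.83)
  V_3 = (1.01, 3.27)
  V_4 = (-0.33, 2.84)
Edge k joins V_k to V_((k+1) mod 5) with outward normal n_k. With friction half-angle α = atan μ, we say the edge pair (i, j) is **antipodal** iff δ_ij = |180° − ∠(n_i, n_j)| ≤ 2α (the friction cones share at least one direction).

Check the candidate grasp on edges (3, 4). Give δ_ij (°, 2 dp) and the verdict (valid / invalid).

α = atan 0.55 = 28.81°;  2α = 57.62°
edge 3: e_3 = (-1.34, -0.43);  n_3 = (-0.3055, +0.9522)
edge 4: e_4 = (-0.26, -6.12);  n_4 = (-0.9991, +0.0424)
∠(n_3, n_4) = 69.78°
δ = |180° − 69.78°| = 110.22°
110.22° > 2α = 57.62°  →  invalid

δ = 110.22°, invalid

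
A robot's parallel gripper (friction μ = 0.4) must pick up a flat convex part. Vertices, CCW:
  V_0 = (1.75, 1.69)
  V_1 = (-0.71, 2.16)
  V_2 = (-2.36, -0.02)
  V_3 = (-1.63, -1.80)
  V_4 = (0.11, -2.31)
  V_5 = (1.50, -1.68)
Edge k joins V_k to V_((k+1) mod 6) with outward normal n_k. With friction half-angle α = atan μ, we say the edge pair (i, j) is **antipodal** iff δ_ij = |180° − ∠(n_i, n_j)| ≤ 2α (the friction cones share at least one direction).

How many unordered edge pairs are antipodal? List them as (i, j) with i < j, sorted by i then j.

count = 5; pairs: (0,3), (0,4), (1,4), (1,5), (2,5)

α = atan 0.4 = 21.80°;  2α = 43.60°
n_0 = (+0.1877, +0.9822)
n_1 = (-0.7974, +0.6035)
n_2 = (-0.9252, -0.3794)
n_3 = (-0.2813, -0.9596)
n_4 = (+0.4128, -0.9108)
n_5 = (+0.9973, -0.0740)
  (0,1): δ = 116.30°  ·
  (0,2): δ = 56.88°  ·
  (0,3): δ = 5.52°  ✓
  (0,4): δ = 35.20°  ✓
  (0,5): δ = 96.57°  ·
  (1,2): δ = 120.58°  ·
  (1,3): δ = 69.21°  ·
  (1,4): δ = 28.50°  ✓
  (1,5): δ = 32.88°  ✓
  (2,3): δ = 128.64°  ·
  (2,4): δ = 87.92°  ·
  (2,5): δ = 26.54°  ✓
  (3,4): δ = 139.28°  ·
  (3,5): δ = 77.91°  ·
  (4,5): δ = 118.62°  ·
antipodal pairs: 5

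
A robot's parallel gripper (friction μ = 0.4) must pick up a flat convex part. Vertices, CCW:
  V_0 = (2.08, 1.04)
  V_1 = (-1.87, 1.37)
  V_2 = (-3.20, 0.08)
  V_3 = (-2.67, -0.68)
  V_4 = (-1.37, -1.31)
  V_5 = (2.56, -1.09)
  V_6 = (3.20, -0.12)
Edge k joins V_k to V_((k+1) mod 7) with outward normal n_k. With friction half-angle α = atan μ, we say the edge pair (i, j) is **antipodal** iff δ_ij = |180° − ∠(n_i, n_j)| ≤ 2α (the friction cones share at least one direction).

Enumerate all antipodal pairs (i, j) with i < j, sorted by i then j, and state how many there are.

α = atan 0.4 = 21.80°;  2α = 43.60°
n_0 = (+0.0833, +0.9965)
n_1 = (-0.6962, +0.7178)
n_2 = (-0.8202, -0.5720)
n_3 = (-0.4361, -0.8999)
n_4 = (+0.0559, -0.9984)
n_5 = (+0.8347, -0.5507)
n_6 = (+0.7194, +0.6946)
  (0,1): δ = 131.10°  ·
  (0,2): δ = 50.33°  ·
  (0,3): δ = 21.08°  ✓
  (0,4): δ = 7.98°  ✓
  (0,5): δ = 61.36°  ·
  (0,6): δ = 138.77°  ·
  (1,2): δ = 99.23°  ·
  (1,3): δ = 69.98°  ·
  (1,4): δ = 40.92°  ✓
  (1,5): δ = 12.46°  ✓
  (1,6): δ = 89.87°  ·
  (2,3): δ = 150.75°  ·
  (2,4): δ = 121.69°  ·
  (2,5): δ = 68.31°  ·
  (2,6): δ = 9.10°  ✓
  (3,4): δ = 150.94°  ·
  (3,5): δ = 97.56°  ·
  (3,6): δ = 20.15°  ✓
  (4,5): δ = 126.62°  ·
  (4,6): δ = 49.21°  ·
  (5,6): δ = 102.59°  ·
antipodal pairs: 6

count = 6; pairs: (0,3), (0,4), (1,4), (1,5), (2,6), (3,6)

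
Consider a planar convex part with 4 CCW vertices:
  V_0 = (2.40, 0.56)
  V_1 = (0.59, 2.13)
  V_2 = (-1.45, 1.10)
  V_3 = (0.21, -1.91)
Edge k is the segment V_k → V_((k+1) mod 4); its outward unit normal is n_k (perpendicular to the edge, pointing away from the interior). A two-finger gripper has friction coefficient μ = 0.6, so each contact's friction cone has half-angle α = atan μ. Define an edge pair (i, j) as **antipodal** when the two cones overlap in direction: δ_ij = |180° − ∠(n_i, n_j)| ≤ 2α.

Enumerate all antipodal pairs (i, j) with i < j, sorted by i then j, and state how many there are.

count = 2; pairs: (0,2), (1,3)

α = atan 0.6 = 30.96°;  2α = 61.93°
n_0 = (+0.6552, +0.7554)
n_1 = (-0.4507, +0.8927)
n_2 = (-0.8757, -0.4829)
n_3 = (+0.7482, -0.6634)
  (0,1): δ = 112.27°  ·
  (0,2): δ = 20.19°  ✓
  (0,3): δ = 89.38°  ·
  (1,2): δ = 87.91°  ·
  (1,3): δ = 21.65°  ✓
  (2,3): δ = 70.44°  ·
antipodal pairs: 2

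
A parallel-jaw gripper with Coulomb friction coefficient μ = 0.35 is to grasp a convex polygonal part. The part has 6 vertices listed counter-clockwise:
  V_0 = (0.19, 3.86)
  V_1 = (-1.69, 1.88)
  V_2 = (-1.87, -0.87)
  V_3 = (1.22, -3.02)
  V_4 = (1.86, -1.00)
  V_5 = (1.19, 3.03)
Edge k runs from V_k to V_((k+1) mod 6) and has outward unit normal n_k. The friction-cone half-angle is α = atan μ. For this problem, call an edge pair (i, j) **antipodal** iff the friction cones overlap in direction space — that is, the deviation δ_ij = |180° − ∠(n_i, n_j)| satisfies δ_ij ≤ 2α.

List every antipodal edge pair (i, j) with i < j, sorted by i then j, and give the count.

count = 4; pairs: (0,3), (1,3), (1,4), (2,5)

α = atan 0.35 = 19.29°;  2α = 38.58°
n_0 = (-0.7252, +0.6886)
n_1 = (-0.9979, +0.0653)
n_2 = (-0.5711, -0.8209)
n_3 = (+0.9533, -0.3020)
n_4 = (+0.9865, +0.1640)
n_5 = (+0.6387, +0.7695)
  (0,1): δ = 140.23°  ·
  (0,2): δ = 81.31°  ·
  (0,3): δ = 25.94°  ✓
  (0,4): δ = 52.96°  ·
  (0,5): δ = 93.82°  ·
  (1,2): δ = 121.08°  ·
  (1,3): δ = 13.83°  ✓
  (1,4): δ = 13.18°  ✓
  (1,5): δ = 54.05°  ·
  (2,3): δ = 72.75°  ·
  (2,4): δ = 45.73°  ·
  (2,5): δ = 4.86°  ✓
  (3,4): δ = 152.98°  ·
  (3,5): δ = 112.11°  ·
  (4,5): δ = 139.13°  ·
antipodal pairs: 4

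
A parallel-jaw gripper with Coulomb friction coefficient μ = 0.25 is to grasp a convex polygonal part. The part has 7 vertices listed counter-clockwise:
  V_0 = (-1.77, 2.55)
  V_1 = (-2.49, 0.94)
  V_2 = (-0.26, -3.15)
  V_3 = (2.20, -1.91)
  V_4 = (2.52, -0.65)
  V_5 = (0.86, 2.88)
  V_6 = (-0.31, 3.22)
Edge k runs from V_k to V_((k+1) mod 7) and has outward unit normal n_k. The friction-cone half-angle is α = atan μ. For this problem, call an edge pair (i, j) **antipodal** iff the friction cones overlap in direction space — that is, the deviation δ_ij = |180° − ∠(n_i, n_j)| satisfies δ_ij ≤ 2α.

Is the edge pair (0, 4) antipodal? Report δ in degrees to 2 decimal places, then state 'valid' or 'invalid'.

δ = 49.28°, invalid

α = atan 0.25 = 14.04°;  2α = 28.07°
edge 0: e_0 = (-0.72, -1.61);  n_0 = (-0.9129, +0.4082)
edge 4: e_4 = (-1.66, +3.53);  n_4 = (+0.9049, +0.4256)
∠(n_0, n_4) = 130.72°
δ = |180° − 130.72°| = 49.28°
49.28° > 2α = 28.07°  →  invalid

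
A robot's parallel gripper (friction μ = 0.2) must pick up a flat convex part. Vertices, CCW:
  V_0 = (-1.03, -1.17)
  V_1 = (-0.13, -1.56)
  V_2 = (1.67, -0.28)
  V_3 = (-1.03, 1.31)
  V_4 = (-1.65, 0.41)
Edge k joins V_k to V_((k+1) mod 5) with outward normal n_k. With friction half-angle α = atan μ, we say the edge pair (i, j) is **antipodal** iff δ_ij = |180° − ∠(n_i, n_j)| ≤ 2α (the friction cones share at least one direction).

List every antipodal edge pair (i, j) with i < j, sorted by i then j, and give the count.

α = atan 0.2 = 11.31°;  2α = 22.62°
n_0 = (-0.3976, -0.9176)
n_1 = (+0.5795, -0.8150)
n_2 = (+0.5074, +0.8617)
n_3 = (-0.8235, +0.5673)
n_4 = (-0.9309, -0.3653)
  (0,1): δ = 121.15°  ·
  (0,2): δ = 7.06°  ✓
  (0,3): δ = 78.87°  ·
  (0,4): δ = 134.85°  ·
  (1,2): δ = 65.91°  ·
  (1,3): δ = 20.02°  ✓
  (1,4): δ = 76.01°  ·
  (2,3): δ = 94.07°  ·
  (2,4): δ = 38.08°  ·
  (3,4): δ = 124.01°  ·
antipodal pairs: 2

count = 2; pairs: (0,2), (1,3)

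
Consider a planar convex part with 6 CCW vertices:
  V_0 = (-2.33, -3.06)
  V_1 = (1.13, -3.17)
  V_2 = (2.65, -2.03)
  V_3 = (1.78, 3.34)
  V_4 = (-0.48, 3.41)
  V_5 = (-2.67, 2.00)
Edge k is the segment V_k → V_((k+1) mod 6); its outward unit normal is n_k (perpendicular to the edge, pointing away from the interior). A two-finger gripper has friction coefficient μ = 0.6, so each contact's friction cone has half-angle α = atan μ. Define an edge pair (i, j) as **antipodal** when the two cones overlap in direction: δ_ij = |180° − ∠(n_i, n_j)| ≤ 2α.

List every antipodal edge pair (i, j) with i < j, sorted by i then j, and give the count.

count = 6; pairs: (0,3), (0,4), (1,3), (1,4), (1,5), (2,5)

α = atan 0.6 = 30.96°;  2α = 61.93°
n_0 = (-0.0318, -0.9995)
n_1 = (+0.6000, -0.8000)
n_2 = (+0.9871, +0.1599)
n_3 = (+0.0310, +0.9995)
n_4 = (-0.5413, +0.8408)
n_5 = (-0.9978, -0.0670)
  (0,1): δ = 141.31°  ·
  (0,2): δ = 78.98°  ·
  (0,3): δ = 0.05°  ✓
  (0,4): δ = 34.60°  ✓
  (0,5): δ = 95.67°  ·
  (1,2): δ = 117.67°  ·
  (1,3): δ = 38.64°  ✓
  (1,4): δ = 4.10°  ✓
  (1,5): δ = 56.97°  ✓
  (2,3): δ = 100.98°  ·
  (2,4): δ = 66.43°  ·
  (2,5): δ = 5.36°  ✓
  (3,4): δ = 145.45°  ·
  (3,5): δ = 84.38°  ·
  (4,5): δ = 118.93°  ·
antipodal pairs: 6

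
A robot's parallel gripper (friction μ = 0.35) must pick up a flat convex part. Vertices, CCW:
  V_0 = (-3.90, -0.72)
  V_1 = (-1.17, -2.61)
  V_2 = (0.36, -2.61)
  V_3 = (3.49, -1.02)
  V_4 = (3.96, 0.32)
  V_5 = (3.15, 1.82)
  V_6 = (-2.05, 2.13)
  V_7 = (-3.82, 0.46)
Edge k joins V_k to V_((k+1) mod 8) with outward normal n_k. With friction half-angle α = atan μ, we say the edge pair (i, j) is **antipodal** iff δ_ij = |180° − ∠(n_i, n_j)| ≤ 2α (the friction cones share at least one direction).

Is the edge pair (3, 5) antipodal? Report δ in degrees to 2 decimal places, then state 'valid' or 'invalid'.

α = atan 0.35 = 19.29°;  2α = 38.58°
edge 3: e_3 = (+0.47, +1.34);  n_3 = (+0.9436, -0.3310)
edge 5: e_5 = (-5.20, +0.31);  n_5 = (+0.0595, +0.9982)
∠(n_3, n_5) = 105.92°
δ = |180° − 105.92°| = 74.08°
74.08° > 2α = 38.58°  →  invalid

δ = 74.08°, invalid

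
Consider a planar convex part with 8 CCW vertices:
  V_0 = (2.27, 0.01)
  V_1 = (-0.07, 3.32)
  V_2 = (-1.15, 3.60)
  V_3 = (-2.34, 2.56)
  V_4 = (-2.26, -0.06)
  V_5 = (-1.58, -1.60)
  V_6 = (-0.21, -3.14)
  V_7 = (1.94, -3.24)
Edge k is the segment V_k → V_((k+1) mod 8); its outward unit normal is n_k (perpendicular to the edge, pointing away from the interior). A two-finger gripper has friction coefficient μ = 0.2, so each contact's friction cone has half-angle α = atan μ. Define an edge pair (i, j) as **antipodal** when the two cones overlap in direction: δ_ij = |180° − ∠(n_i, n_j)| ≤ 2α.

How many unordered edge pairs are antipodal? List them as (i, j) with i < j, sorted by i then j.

α = atan 0.2 = 11.31°;  2α = 22.62°
n_0 = (+0.8166, +0.5773)
n_1 = (+0.2510, +0.9680)
n_2 = (-0.6581, +0.7530)
n_3 = (-0.9995, -0.0305)
n_4 = (-0.9148, -0.4039)
n_5 = (-0.7471, -0.6647)
n_6 = (-0.0465, -0.9989)
n_7 = (+0.9949, -0.1010)
  (0,1): δ = 139.79°  ·
  (0,2): δ = 84.11°  ·
  (0,3): δ = 33.51°  ·
  (0,4): δ = 11.43°  ✓
  (0,5): δ = 6.40°  ✓
  (0,6): δ = 52.08°  ·
  (0,7): δ = 138.94°  ·
  (1,2): δ = 124.31°  ·
  (1,3): δ = 73.72°  ·
  (1,4): δ = 51.64°  ·
  (1,5): δ = 33.81°  ·
  (1,6): δ = 11.87°  ✓
  (1,7): δ = 98.74°  ·
  (2,3): δ = 129.40°  ·
  (2,4): δ = 107.33°  ·
  (2,5): δ = 89.50°  ·
  (2,6): δ = 43.81°  ·
  (2,7): δ = 43.05°  ·
  (3,4): δ = 157.92°  ·
  (3,5): δ = 140.09°  ·
  (3,6): δ = 94.41°  ·
  (3,7): δ = 7.55°  ✓
  (4,5): δ = 162.17°  ·
  (4,6): δ = 116.49°  ·
  (4,7): δ = 29.62°  ·
  (5,6): δ = 134.32°  ·
  (5,7): δ = 47.45°  ·
  (6,7): δ = 93.13°  ·
antipodal pairs: 4

count = 4; pairs: (0,4), (0,5), (1,6), (3,7)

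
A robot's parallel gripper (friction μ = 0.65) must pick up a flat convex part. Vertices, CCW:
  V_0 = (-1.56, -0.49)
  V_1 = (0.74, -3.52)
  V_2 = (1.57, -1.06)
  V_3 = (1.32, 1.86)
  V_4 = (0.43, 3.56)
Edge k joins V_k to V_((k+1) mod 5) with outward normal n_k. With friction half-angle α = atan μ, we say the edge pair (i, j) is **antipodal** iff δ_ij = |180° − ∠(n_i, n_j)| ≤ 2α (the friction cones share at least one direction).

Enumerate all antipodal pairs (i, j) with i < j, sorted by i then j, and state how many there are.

count = 6; pairs: (0,1), (0,2), (0,3), (1,4), (2,4), (3,4)

α = atan 0.65 = 33.02°;  2α = 66.05°
n_0 = (-0.7965, -0.6046)
n_1 = (+0.9475, -0.3197)
n_2 = (+0.9964, +0.0853)
n_3 = (+0.8859, +0.4638)
n_4 = (-0.8975, +0.4410)
  (0,1): δ = 55.85°  ✓
  (0,2): δ = 32.31°  ✓
  (0,3): δ = 9.57°  ✓
  (0,4): δ = 116.63°  ·
  (1,2): δ = 156.46°  ·
  (1,3): δ = 133.72°  ·
  (1,4): δ = 7.52°  ✓
  (2,3): δ = 157.26°  ·
  (2,4): δ = 31.06°  ✓
  (3,4): δ = 53.80°  ✓
antipodal pairs: 6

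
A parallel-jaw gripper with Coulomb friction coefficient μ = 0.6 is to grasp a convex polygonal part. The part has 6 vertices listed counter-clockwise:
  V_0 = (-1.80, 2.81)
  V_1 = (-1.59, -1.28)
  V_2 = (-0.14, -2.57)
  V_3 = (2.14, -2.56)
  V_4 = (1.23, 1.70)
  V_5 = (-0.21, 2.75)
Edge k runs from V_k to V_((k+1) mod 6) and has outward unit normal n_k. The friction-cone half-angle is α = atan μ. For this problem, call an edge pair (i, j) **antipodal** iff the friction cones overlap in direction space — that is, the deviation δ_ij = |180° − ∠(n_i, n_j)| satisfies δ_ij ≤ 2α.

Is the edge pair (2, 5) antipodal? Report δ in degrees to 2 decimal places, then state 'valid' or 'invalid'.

δ = 2.41°, valid

α = atan 0.6 = 30.96°;  2α = 61.93°
edge 2: e_2 = (+2.28, +0.01);  n_2 = (+0.0044, -1.0000)
edge 5: e_5 = (-1.59, +0.06);  n_5 = (+0.0377, +0.9993)
∠(n_2, n_5) = 177.59°
δ = |180° − 177.59°| = 2.41°
2.41° ≤ 2α = 61.93°  →  valid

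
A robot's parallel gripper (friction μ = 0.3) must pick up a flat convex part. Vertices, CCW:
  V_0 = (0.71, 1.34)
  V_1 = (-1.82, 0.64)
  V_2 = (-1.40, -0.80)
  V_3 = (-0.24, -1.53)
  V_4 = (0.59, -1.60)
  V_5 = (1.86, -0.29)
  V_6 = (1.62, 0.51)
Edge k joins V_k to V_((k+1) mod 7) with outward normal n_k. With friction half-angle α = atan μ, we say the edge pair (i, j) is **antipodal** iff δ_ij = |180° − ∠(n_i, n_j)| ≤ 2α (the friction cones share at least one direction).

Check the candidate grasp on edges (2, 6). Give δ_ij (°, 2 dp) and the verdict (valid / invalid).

α = atan 0.3 = 16.70°;  2α = 33.40°
edge 2: e_2 = (+1.16, -0.73);  n_2 = (-0.5326, -0.8464)
edge 6: e_6 = (-0.91, +0.83);  n_6 = (+0.6739, +0.7388)
∠(n_2, n_6) = 169.82°
δ = |180° − 169.82°| = 10.18°
10.18° ≤ 2α = 33.40°  →  valid

δ = 10.18°, valid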